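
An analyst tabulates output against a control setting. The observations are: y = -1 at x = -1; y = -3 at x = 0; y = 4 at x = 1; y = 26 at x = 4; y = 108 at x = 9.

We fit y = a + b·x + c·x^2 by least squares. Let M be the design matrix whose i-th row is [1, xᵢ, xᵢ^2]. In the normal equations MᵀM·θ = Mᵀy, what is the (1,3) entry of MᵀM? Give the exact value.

99

Row 1 ↔ basis 1, column 3 ↔ basis x^2, so (MᵀM)_{1,3} = Σᵢ x^2 = (1)·(1) + (1)·(0) + (1)·(1) + (1)·(16) + (1)·(81) = 99.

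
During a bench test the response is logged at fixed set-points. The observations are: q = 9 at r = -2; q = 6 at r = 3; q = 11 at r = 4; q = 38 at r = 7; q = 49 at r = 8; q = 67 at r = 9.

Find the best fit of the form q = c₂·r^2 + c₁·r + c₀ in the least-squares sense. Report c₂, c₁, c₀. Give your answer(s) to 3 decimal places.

c₂ = 0.973, c₁ = -1.668, c₀ = 1.905

From the data, Σr^2·r^2 = 13411, Σr^2·r = 1667, Σr^2 = 223, Σr·r = 223, Σr = 29, Σ1 = 6.
And Σr^2·q = 10691, Σr·q = 1305, Σq = 180.
Row-reducing yields c₂ = 16099/16548, c₁ = -27605/16548, c₀ = 5253/2758.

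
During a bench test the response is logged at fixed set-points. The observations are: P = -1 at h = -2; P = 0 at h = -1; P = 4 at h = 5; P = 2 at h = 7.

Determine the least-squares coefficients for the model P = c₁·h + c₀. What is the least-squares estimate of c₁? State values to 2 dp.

c₁ = 0.42

Sums needed: Σh·h = 79, Σh = 9, Σ1 = 4.
And Σh·P = 36, ΣP = 5.
Δ = 79·4 − 9² = 235.
c₁ = (36·4 − 9·5)/235 = 99/235; c₀ = (79·5 − 9·36)/235 = 71/235.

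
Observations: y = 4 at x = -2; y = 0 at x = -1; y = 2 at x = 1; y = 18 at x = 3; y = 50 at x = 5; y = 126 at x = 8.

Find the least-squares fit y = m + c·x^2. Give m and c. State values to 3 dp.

m = -1.291, c = 1.998

With design matrix M, MᵀM = [[6, 104]; [104, 4820]] and Mᵀy = [200, 9494]ᵀ.
Δ = 6·4820 − 104² = 18104.
m = (200·4820 − 104·9494)/18104 = -2922/2263; c = (6·9494 − 104·200)/18104 = 9041/4526.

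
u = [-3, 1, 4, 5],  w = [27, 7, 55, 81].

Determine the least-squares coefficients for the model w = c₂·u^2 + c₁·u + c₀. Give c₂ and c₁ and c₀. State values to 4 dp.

c₂ = 2.9296, c₁ = 0.9662, c₀ = 3.4563

Setting ∂/∂c₂ … = 0 gives: 963·c₂ + 163·c₁ + 51·c₀ = 3155;  163·c₂ + 51·c₁ + 7·c₀ = 551;  51·c₂ + 7·c₁ + 4·c₀ = 170.
Row-reducing yields c₂ = 1957/668, c₁ = 3227/3340, c₀ = 2886/835.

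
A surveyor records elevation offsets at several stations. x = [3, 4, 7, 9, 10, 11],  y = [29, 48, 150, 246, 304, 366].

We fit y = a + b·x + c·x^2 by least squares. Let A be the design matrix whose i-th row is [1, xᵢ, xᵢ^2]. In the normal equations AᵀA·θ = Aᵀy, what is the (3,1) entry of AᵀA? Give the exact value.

Row 3 ↔ basis x^2, column 1 ↔ basis 1, so (AᵀA)_{3,1} = Σᵢ x^2 = (9)·(1) + (16)·(1) + (49)·(1) + (81)·(1) + (100)·(1) + (121)·(1) = 376.

376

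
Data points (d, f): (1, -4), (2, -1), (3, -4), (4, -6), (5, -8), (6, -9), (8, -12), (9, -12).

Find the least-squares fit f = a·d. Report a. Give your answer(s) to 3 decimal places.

The normal system XᵀX·[a]ᵀ = Xᵀf is [[236]]·[a]ᵀ = [-340]ᵀ.
a = (-340)/236 = -1.44068.

a = -1.441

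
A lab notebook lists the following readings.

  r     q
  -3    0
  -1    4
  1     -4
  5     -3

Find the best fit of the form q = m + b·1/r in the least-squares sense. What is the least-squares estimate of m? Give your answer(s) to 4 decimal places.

m = -0.8851

Setting ∂/∂m … = 0 gives: 4·m + (-2/15)·b = -3;  (-2/15)·m + (484/225)·b = -43/5.
(Σ1 = 4, Σ1/r = -2/15, Σ1/r·1/r = 484/225, Σq = -3, Σ1/r·q = -43/5.)
Δ = 4·(484/225) − (-2/15)² = 644/75.
m = ((-3)·(484/225) − (-2/15)·(-43/5))/(644/75) = -285/322; b = (4·(-43/5) − (-2/15)·(-3))/(644/75) = -1305/322.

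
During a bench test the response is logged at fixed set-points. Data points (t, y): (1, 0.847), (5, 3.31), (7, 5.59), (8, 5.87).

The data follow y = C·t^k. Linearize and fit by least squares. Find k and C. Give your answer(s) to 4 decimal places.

k = 0.9358, C = 0.8287

Linearized form: ln y = k·ln t + ln C. From the 4 transformed points,
AᵀA = [[10.7009, 5.6348]; [5.6348, 4]], rhs = [8.9556, 4.5217]ᵀ  (here Σln t = 5.6348, Σ(ln t)² = 10.7009, Σln y = 4.5217, Σln t·ln y = 8.9556).
Δ = 10.7009·4 − (5.6348)² = 11.0529; k = (8.9556·4 − 5.6348·4.5217)/11.0529 = 0.93581, ln C = (10.7009·4.5217 − 5.6348·8.9556)/11.0529 = -0.18784, so C = exp(-0.18784) = 0.82875.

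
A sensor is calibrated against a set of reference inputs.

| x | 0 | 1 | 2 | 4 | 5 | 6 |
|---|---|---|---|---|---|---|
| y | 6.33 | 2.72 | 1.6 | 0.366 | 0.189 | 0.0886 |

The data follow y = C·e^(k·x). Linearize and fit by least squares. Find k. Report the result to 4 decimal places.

k = -0.7005

Let Y = ln y. Fitting Y = k·x + ln C by least squares:
Sums: Σx = 18.0000, Σ(x)² = 82.0000, Σln y = -1.7788, Σx·ln y = -24.9516.
Normal system: [[82.0000, 18.0000]; [18.0000, 6]]·[k, ln C]ᵀ = [-24.9516, -1.7788]ᵀ.
Δ = 82.0000·6 − (18.0000)² = 168.0000; k = (-24.9516·6 − 18.0000·-1.7788)/168.0000 = -0.70054, ln C = (82.0000·-1.7788 − 18.0000·-24.9516)/168.0000 = 1.80516.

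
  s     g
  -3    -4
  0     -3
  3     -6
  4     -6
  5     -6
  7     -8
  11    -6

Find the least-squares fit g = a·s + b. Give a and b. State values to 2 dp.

Normal-equation sums: Σs·s = 229, Σs = 27, Σ1 = 7.
Moment sums: Σs·g = -182, Σg = -39.
XᵀX·[a, b]ᵀ = Xᵀg becomes [[229, 27]; [27, 7]]·[a, b]ᵀ = [-182, -39]ᵀ.
Determinant 229·7 − 27² = 874.
a = ((-182)·7 − 27·(-39))/874 = -221/874; b = (229·(-39) − 27·(-182))/874 = -4017/874.

a = -0.25, b = -4.60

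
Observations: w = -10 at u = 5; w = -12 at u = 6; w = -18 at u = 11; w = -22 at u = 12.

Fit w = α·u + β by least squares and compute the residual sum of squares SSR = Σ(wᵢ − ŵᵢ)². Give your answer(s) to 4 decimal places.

With design matrix M, MᵀM = [[326, 34]; [34, 4]] and Mᵀw = [-584, -62]ᵀ.
Eliminating β: 4·(row 1) − 34·(row 2) gives 148·α = 4·(-584) − 34·(-62) = -228, so α = -57/37.
Then β = ((-62) − 34·(-57/37))/4 = -89/37.
Residuals: 4/37, -13/37, 50/37, -41/37; SSR = 118/37.

SSR = 3.1892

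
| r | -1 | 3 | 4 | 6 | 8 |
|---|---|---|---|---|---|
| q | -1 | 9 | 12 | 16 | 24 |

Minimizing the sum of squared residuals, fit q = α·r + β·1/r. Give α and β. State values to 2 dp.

α = 2.96, β = -1.75

From the data, Σr·r = 126, Σr·1/r = 5, Σ1/r·1/r = 701/576.
Moment sums: Σr·q = 364, Σ1/r·q = 38/3.
Normal equations: [[126, 5]; [5, 701/576]]·[α, β]ᵀ = [364, 38/3]ᵀ.
Δ = 126·(701/576) − 5² = 4107/32.
α = (364·(701/576) − 5·(38/3))/(4107/32) = 109342/36963; β = (126·(38/3) − 5·364)/(4107/32) = -7168/4107.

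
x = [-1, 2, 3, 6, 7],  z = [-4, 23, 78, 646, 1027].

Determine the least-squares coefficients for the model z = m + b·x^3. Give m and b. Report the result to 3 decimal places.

m = -1.627, b = 2.999

The normal system AᵀA·[m, b]ᵀ = Aᵀz is [[5, 593]; [593, 165099]]·[m, b]ᵀ = [1770, 494091]ᵀ.
Eliminating b: 165099·(row 1) − 593·(row 2) gives 473846·m = 165099·1770 − 593·494091 = -770733, so m = -770733/473846.
Then b = (494091 − 593·(-770733/473846))/165099 = 1420845/473846.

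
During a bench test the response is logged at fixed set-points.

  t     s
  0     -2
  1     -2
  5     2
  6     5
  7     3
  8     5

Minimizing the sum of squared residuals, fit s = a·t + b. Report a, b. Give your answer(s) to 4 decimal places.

Forming XᵀX = [[175, 27]; [27, 6]] and Xᵀs = [99, 11]ᵀ gives XᵀX·[a, b]ᵀ = Xᵀs.
Determinant 175·6 − 27² = 321.
a = (99·6 − 27·11)/321 = 99/107; b = (175·11 − 27·99)/321 = -748/321.

a = 0.9252, b = -2.3302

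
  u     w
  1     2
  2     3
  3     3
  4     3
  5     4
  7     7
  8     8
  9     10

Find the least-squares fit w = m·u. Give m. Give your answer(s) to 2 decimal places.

With design matrix M, MᵀM = [[249]] and Mᵀw = [252]ᵀ.
m = 252/249 = 1.01205.

m = 1.01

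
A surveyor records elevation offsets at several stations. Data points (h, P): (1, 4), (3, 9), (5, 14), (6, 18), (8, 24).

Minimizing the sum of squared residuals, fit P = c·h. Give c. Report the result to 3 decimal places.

c = 2.970

Normal-equation sums: Σh·h = 135.
Right-hand side: Σh·P = 401.
Normal equations: [[135]]·[c]ᵀ = [401]ᵀ.
Hence c = 401 / 135 ≈ 2.97037.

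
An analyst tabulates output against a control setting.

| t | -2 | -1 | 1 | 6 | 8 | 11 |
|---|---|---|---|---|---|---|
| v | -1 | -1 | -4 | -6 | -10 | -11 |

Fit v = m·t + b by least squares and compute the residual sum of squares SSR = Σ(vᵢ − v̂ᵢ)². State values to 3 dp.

SSR = 3.952

Entries of AᵀA: Σt·t = 227, Σt = 23, Σ1 = 6.
Moment sums: Σt·v = -238, Σv = -33.
Normal equations: [[227, 23]; [23, 6]]·[m, b]ᵀ = [-238, -33]ᵀ.
det = 227·6 − 23² = 833.
m = ((-238)·6 − 23·(-33))/833 = -669/833; b = (227·(-33) − 23·(-238))/833 = -2017/833.
Residuals: -22/119, 515/833, -38/49, 1033/833, -961/833, 213/833; SSR = 3292/833.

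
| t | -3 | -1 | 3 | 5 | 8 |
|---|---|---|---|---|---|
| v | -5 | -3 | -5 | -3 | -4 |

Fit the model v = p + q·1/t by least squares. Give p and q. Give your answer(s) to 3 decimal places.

The normal equations are: 5·p + (-27/40)·q = -20;  (-27/40)·p + (18401/14400)·q = 19/10.
(Σ1 = 5, Σ1/t = -27/40, Σ1/t·1/t = 18401/14400, Σv = -20, Σ1/t·v = 19/10.)
Eliminating q: (18401/14400)·(row 1) − (-27/40)·(row 2) gives (21361/3600)·p = (18401/14400)·(-20) − (-27/40)·(19/10) = -21847/900, so p = -87388/21361.
Then q = ((19/10) − (-27/40)·(-87388/21361))/(18401/14400) = -14400/21361.

p = -4.091, q = -0.674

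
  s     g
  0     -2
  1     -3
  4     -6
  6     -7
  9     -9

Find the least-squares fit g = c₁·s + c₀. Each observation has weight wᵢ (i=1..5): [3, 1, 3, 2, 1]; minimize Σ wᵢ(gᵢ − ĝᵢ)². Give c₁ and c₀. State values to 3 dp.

From the data, Σwᵢ·s·s = 202, Σwᵢ·s = 34, Σwᵢ·1 = 10.
And Σwᵢ·s·g = -240, Σwᵢ·g = -50.
AᵀWA·[c₁, c₀]ᵀ = AᵀWg becomes [[202, 34]; [34, 10]]·[c₁, c₀]ᵀ = [-240, -50]ᵀ.
Eliminating c₀: 10·(row 1) − 34·(row 2) gives 864·c₁ = 10·(-240) − 34·(-50) = -700, so c₁ = -175/216.
Then c₀ = ((-50) − 34·(-175/216))/10 = -485/216.

c₁ = -0.810, c₀ = -2.245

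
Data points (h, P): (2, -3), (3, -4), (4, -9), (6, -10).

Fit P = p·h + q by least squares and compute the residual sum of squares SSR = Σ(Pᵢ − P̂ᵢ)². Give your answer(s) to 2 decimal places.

With design matrix M, MᵀM = [[65, 15]; [15, 4]] and MᵀP = [-114, -26]ᵀ.
Eliminating q: 4·(row 1) − 15·(row 2) gives 35·p = 4·(-114) − 15·(-26) = -66, so p = -66/35.
Then q = ((-26) − 15·(-66/35))/4 = 4/7.
Residuals: 1/5, 38/35, -71/35, 26/35; SSR = 206/35.

SSR = 5.89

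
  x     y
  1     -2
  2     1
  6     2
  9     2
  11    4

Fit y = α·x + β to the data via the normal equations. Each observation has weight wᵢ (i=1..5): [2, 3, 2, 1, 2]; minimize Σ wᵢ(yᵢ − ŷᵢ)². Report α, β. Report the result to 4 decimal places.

α = 0.4412, β = -0.9503

MᵀWM·[α, β]ᵀ = MᵀWy reads: 409·α + 51·β = 132;  51·α + 10·β = 13.
(Σwᵢ·x·x = 409, Σwᵢ·x = 51, Σwᵢ·1 = 10, Σwᵢ·x·y = 132, Σwᵢ·y = 13.)
det = 409·10 − 51² = 1489.
α = (132·10 − 51·13)/1489 = 657/1489; β = (409·13 − 51·132)/1489 = -1415/1489.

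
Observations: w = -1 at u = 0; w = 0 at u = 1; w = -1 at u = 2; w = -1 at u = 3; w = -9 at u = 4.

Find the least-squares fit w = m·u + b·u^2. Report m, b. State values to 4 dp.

m = 1.9129, b = -0.9839

With design matrix A, AᵀA = [[30, 100]; [100, 354]] and Aᵀw = [-41, -157]ᵀ.
Eliminating b: 354·(row 1) − 100·(row 2) gives 620·m = 354·(-41) − 100·(-157) = 1186, so m = 593/310.
Then b = ((-157) − 100·(593/310))/354 = -61/62.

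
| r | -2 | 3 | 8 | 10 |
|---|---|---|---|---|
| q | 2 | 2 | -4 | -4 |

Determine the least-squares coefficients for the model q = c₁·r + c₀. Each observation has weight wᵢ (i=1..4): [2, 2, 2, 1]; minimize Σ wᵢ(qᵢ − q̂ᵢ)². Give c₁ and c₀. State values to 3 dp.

c₁ = -0.592, c₀ = 1.795

Entries of XᵀWX: Σwᵢ·r·r = 254, Σwᵢ·r = 28, Σwᵢ·1 = 7.
Moment sums: Σwᵢ·r·q = -100, Σwᵢ·q = -4.
Normal equations: [[254, 28]; [28, 7]]·[c₁, c₀]ᵀ = [-100, -4]ᵀ.
Δ = 254·7 − 28² = 994.
c₁ = ((-100)·7 − 28·(-4))/994 = -42/71; c₀ = (254·(-4) − 28·(-100))/994 = 892/497.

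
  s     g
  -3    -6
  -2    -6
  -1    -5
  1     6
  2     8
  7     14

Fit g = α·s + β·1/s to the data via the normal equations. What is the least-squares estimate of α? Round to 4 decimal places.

α = 1.9300

With design matrix A, AᵀA = [[68, 6]; [6, 2321/882]] and Aᵀg = [155, 22]ᵀ.
Eliminating β: (2321/882)·(row 1) − 6·(row 2) gives (63038/441)·α = (2321/882)·155 − 6·22 = 243331/882, so α = 243331/126076.
Then β = (22 − 6·(243331/126076))/(2321/882) = 124803/31519.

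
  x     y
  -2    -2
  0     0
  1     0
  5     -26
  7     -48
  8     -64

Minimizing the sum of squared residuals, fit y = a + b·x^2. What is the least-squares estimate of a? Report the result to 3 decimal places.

a = 0.746

Entries of MᵀM: Σ1 = 6, Σx^2 = 143, Σx^2·x^2 = 7139.
For Mᵀy: Σy = -140, Σx^2·y = -7106.
Δ = 6·7139 − 143² = 22385.
a = ((-140)·7139 − 143·(-7106))/22385 = 138/185; b = (6·(-7106) − 143·(-140))/22385 = -2056/2035.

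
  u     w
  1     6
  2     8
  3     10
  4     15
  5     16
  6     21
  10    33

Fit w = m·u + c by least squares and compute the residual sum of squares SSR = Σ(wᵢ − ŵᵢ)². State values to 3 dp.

SSR = 5.109

Entries of XᵀX: Σu·u = 191, Σu = 31, Σ1 = 7.
For Xᵀw: Σu·w = 648, Σw = 109.
So XᵀX·[m, c]ᵀ = Xᵀw: [[191, 31]; [31, 7]]·[m, c]ᵀ = [648, 109]ᵀ.
Δ = 191·7 − 31² = 376.
m = (648·7 − 31·109)/376 = 1157/376; c = (191·109 − 31·648)/376 = 731/376.
Residuals: 46/47, -37/376, -221/188, 281/376, -125/94, 223/376, 107/376; SSR = 1921/376.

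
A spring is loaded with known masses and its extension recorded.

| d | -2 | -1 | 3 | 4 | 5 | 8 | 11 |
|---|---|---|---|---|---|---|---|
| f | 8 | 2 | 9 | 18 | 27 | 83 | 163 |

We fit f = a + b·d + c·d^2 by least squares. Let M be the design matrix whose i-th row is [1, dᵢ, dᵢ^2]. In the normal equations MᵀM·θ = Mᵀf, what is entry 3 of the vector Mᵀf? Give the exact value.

Entry 3 ↔ basis d^2, so (Mᵀf)_{3} = Σᵢ (d^2)·fᵢ = (4)·(8) + (1)·(2) + (9)·(9) + (16)·(18) + (25)·(27) + (64)·(83) + (121)·(163) = 26113.

26113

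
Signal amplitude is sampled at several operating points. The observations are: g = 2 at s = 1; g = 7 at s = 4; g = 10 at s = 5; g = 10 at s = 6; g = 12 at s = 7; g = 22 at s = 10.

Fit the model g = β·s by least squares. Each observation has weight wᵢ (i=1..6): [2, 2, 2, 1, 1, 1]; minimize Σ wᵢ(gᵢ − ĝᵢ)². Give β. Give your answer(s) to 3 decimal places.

β = 1.948

Forming AᵀWA = [[269]] and AᵀWg = [524]ᵀ gives AᵀWA·[β]ᵀ = AᵀWg.
Hence β = 524 / 269 ≈ 1.94796.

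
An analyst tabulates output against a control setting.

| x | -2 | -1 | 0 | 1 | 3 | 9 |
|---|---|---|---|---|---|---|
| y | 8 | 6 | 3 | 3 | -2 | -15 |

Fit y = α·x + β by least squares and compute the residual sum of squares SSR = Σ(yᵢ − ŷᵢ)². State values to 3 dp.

SSR = 2.328

Compute the Gram sums: Σx·x = 96, Σx = 10, Σ1 = 6.
And Σx·y = -160, Σy = 3.
Normal equations: [[96, 10]; [10, 6]]·[α, β]ᵀ = [-160, 3]ᵀ.
Δ = 96·6 − 10² = 476.
α = ((-160)·6 − 10·3)/476 = -495/238; β = (96·3 − 10·(-160))/476 = 472/119.
Residuals: -15/119, -11/238, -115/119, 265/238, 65/238, -59/238; SSR = 277/119.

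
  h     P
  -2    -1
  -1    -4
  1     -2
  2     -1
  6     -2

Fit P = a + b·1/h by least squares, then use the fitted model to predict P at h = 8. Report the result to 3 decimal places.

Sums needed: Σ1 = 5, Σ1/h = 1/6, Σ1/h·1/h = 91/36.
For MᵀP: ΣP = -10, Σ1/h·P = 5/3.
Determinant 5·(91/36) − (1/6)² = 227/18.
a = ((-10)·(91/36) − (1/6)·(5/3))/(227/18) = -460/227; b = (5·(5/3) − (1/6)·(-10))/(227/18) = 180/227.
At h = 8: P̂ = (-460/227)·(1) + (180/227)·(1/8) = -875/454.

P̂ = -1.927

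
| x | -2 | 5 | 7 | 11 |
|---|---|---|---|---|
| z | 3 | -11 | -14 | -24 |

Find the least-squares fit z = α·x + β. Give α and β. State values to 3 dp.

AᵀA·[α, β]ᵀ = Aᵀz reads: 199·α + 21·β = -423;  21·α + 4·β = -46.
Determinant 199·4 − 21² = 355.
α = ((-423)·4 − 21·(-46))/355 = -726/355; β = (199·(-46) − 21·(-423))/355 = -271/355.

α = -2.045, β = -0.763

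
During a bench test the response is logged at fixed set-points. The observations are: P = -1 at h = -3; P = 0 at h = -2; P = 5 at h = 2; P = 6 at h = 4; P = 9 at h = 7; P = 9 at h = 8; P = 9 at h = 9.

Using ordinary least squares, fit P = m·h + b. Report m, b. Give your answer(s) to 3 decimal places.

From the data, Σh·h = 227, Σh = 25, Σ1 = 7.
Moment sums: Σh·P = 253, ΣP = 37.
AᵀA·[m, b]ᵀ = AᵀP becomes [[227, 25]; [25, 7]]·[m, b]ᵀ = [253, 37]ᵀ.
det = 227·7 − 25² = 964.
m = (253·7 − 25·37)/964 = 423/482; b = (227·37 − 25·253)/964 = 1037/482.

m = 0.878, b = 2.151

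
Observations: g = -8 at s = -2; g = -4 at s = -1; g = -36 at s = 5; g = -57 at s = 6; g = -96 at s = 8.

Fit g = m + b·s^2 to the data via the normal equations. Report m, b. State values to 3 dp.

Setting ∂/∂m … = 0 gives: 5·m + 130·b = -201;  130·m + 6034·b = -9132.
(Σ1 = 5, Σs^2 = 130, Σs^2·s^2 = 6034, Σg = -201, Σs^2·g = -9132.)
Determinant 5·6034 − 130² = 13270.
m = ((-201)·6034 − 130·(-9132))/13270 = -12837/6635; b = (5·(-9132) − 130·(-201))/13270 = -1953/1327.

m = -1.935, b = -1.472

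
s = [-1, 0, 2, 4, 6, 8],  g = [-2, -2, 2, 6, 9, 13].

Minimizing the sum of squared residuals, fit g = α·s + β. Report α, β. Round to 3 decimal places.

Normal-equation sums: Σs·s = 121, Σs = 19, Σ1 = 6.
Moment sums: Σs·g = 188, Σg = 26.
Determinant 121·6 − 19² = 365.
α = (188·6 − 19·26)/365 = 634/365; β = (121·26 − 19·188)/365 = -426/365.

α = 1.737, β = -1.167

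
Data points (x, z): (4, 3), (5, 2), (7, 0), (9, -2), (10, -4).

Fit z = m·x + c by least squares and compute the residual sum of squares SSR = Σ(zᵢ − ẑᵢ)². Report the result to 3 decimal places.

SSR = 0.454

MᵀM·[m, c]ᵀ = Mᵀz reads: 271·m + 35·c = -36;  35·m + 5·c = -1.
det = 271·5 − 35² = 130.
m = ((-36)·5 − 35·(-1))/130 = -29/26; c = (271·(-1) − 35·(-36))/130 = 989/130.
Residuals: -19/130, -2/65, 1/5, 28/65, -59/130; SSR = 59/130.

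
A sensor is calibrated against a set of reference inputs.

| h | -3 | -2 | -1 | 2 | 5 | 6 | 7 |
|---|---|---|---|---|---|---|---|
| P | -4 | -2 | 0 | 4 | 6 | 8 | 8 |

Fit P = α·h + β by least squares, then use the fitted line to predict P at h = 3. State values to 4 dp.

With design matrix X, XᵀX = [[128, 14]; [14, 7]] and XᵀP = [158, 20]ᵀ.
Determinant 128·7 − 14² = 700.
α = (158·7 − 14·20)/700 = 59/50; β = (128·20 − 14·158)/700 = 87/175.
At h = 3: P̂ = (59/50)·(3) + (87/175)·(1) = 1413/350.

P̂ = 4.0371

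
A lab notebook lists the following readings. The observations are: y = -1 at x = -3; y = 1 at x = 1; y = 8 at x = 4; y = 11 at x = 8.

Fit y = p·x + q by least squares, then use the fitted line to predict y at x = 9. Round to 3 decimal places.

ŷ = 12.400

Setting ∂/∂p … = 0 gives: 90·p + 10·q = 124;  10·p + 4·q = 19.
(Σx·x = 90, Σx = 10, Σ1 = 4, Σx·y = 124, Σy = 19.)
det = 90·4 − 10² = 260.
p = (124·4 − 10·19)/260 = 153/130; q = (90·19 − 10·124)/260 = 47/26.
At x = 9: ŷ = (153/130)·(9) + (47/26)·(1) = 62/5.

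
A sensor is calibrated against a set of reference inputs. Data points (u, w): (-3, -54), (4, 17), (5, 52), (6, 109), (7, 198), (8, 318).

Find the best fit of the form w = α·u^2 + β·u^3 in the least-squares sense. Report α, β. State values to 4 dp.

Sums needed: Σu^2·u^2 = 8755, Σu^2·u^3 = 61257, Σu^3·u^3 = 446899.
And Σu^2·w = 35064, Σu^3·w = 263320.
Normal equations: [[8755, 61257]; [61257, 446899]]·[α, β]ᵀ = [35064, 263320]ᵀ.
det = 8755·446899 − 61257² = 160180696.
α = (35064·446899 − 61257·263320)/160180696 = -57515838/20022587; β = (8755·263320 − 61257·35064)/160180696 = 19681394/20022587.

α = -2.8725, β = 0.9830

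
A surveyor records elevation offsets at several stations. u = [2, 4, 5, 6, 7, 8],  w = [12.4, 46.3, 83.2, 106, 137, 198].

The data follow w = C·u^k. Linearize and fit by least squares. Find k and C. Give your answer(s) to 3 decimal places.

k = 1.973, C = 3.152

With ln wᵢ as the transformed response and ln uᵢ as the regressor:
Σln u = 9.5060, Σ(ln u)² = 16.3136, Σln w = 25.6458, Σln u·ln w = 43.1037.
Equations: 16.3136·k + 9.5060·ln C = 43.1037;  9.5060·k + 6·ln C = 25.6458.
Δ = 16.3136·6 − (9.5060)² = 7.5177; k = (43.1037·6 − 9.5060·25.6458)/7.5177 = 1.97319, ln C = (16.3136·25.6458 − 9.5060·43.1037)/7.5177 = 1.14811, so C = exp(1.14811) = 3.15222.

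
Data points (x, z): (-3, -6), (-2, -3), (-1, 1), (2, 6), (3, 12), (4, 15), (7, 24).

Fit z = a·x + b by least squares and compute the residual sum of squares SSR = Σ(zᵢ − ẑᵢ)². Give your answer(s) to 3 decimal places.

SSR = 9.208

MᵀM·[a, b]ᵀ = Mᵀz reads: 92·a + 10·b = 299;  10·a + 7·b = 49.
(Σx·x = 92, Σx = 10, Σ1 = 7, Σx·z = 299, Σz = 49.)
Δ = 92·7 − 10² = 544.
a = (299·7 − 10·49)/544 = 1603/544; b = (92·49 − 10·299)/544 = 759/272.
Residuals: 27/544, 7/68, 37/32, -365/136, 201/544, 115/272, 317/544; SSR = 5009/544.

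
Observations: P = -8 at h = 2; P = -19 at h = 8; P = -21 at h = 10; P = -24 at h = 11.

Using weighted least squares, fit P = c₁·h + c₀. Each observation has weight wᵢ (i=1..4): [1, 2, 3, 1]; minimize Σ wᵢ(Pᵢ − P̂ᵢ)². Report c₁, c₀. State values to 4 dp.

c₁ = -1.6692, c₀ = -4.9308

The normal system AᵀWA·[c₁, c₀]ᵀ = AᵀWP is [[553, 59]; [59, 7]]·[c₁, c₀]ᵀ = [-1214, -133]ᵀ.
Eliminating c₀: 7·(row 1) − 59·(row 2) gives 390·c₁ = 7·(-1214) − 59·(-133) = -651, so c₁ = -217/130.
Then c₀ = ((-133) − 59·(-217/130))/7 = -641/130.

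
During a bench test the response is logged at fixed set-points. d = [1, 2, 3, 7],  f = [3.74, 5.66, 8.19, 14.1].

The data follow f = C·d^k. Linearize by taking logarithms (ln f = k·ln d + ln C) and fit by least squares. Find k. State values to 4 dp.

Linearized form: ln f = k·ln d + ln C. From the 4 transformed points,
Σln d = 3.7377, Σ(ln d)² = 5.4740, Σln f = 7.8016, Σln d·ln f = 8.6610.
Normal system: [[5.4740, 3.7377]; [3.7377, 4]]·[k, ln C]ᵀ = [8.6610, 7.8016]ᵀ.
Slope k = (n·Σln d·ln f − Σln d·Σln f)/(n·Σ(ln d)² − (Σln d)²) = (4·8.6610 − 3.7377·7.8016)/7.9257 = 0.69196; ln C = (Σln f − k·Σln d)/n = 1.30382.

k = 0.6920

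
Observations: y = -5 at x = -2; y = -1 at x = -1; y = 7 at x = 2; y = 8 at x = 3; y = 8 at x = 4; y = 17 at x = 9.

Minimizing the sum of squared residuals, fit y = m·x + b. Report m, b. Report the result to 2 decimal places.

m = 1.92, b = 0.86

Entries of MᵀM: Σx·x = 115, Σx = 15, Σ1 = 6.
And Σx·y = 234, Σy = 34.
MᵀM·[m, b]ᵀ = Mᵀy becomes [[115, 15]; [15, 6]]·[m, b]ᵀ = [234, 34]ᵀ.
Eliminating b: 6·(row 1) − 15·(row 2) gives 465·m = 6·234 − 15·34 = 894, so m = 298/155.
Then b = (34 − 15·(298/155))/6 = 80/93.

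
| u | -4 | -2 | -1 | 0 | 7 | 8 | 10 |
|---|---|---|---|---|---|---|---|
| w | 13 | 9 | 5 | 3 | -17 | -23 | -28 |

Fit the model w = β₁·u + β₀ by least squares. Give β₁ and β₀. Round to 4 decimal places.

β₁ = -2.9848, β₀ = 2.2466

Normal-equation sums: Σu·u = 234, Σu = 18, Σ1 = 7.
And Σu·w = -658, Σw = -38.
MᵀM·[β₁, β₀]ᵀ = Mᵀw becomes [[234, 18]; [18, 7]]·[β₁, β₀]ᵀ = [-658, -38]ᵀ.
Determinant 234·7 − 18² = 1314.
β₁ = ((-658)·7 − 18·(-38))/1314 = -1961/657; β₀ = (234·(-38) − 18·(-658))/1314 = 164/73.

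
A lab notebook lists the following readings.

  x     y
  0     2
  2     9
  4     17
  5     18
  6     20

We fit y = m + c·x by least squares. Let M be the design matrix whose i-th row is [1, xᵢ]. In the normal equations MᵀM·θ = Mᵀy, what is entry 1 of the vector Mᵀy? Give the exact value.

66

Entry 1 ↔ basis 1, so (Mᵀy)_{1} = Σᵢ yᵢ = (1)·(2) + (1)·(9) + (1)·(17) + (1)·(18) + (1)·(20) = 66.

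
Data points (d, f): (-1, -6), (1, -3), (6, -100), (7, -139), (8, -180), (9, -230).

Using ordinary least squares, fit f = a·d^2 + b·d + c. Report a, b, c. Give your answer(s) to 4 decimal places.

a = -2.9640, b = 1.3047, c = -1.5806

MᵀM·[a, b, c]ᵀ = Mᵀf reads: 14356·a + 1800·b + 232·c = -40570;  1800·a + 232·b + 30·c = -5080;  232·a + 30·b + 6·c = -658.
Solving the 3×3 system (Gaussian elimination) gives a = -71131/23998, b = 15655/11999, c = -18966/11999.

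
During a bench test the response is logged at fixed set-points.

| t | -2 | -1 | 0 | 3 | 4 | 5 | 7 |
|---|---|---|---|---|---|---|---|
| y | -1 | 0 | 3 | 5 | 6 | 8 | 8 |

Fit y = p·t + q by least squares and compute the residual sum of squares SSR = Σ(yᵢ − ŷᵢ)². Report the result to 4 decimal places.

SSR = 4.6970

Normal-equation sums: Σt·t = 104, Σt = 16, Σ1 = 7.
Right-hand side: Σt·y = 137, Σy = 29.
Eliminating q: 7·(row 1) − 16·(row 2) gives 472·p = 7·137 − 16·29 = 495, so p = 495/472.
Then q = (29 − 16·(495/472))/7 = 103/59.
Residuals: -153/236, -329/472, 74/59, 51/472, 7/118, 477/472, -513/472; SSR = 2217/472.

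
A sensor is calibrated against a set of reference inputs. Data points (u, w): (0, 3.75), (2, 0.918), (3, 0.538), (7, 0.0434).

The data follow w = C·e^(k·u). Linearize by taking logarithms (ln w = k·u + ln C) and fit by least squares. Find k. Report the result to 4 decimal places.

k = -0.6319

Let Y = ln w. Fitting Y = k·u + ln C by least squares:
AᵀA = [[62.0000, 12.0000]; [12.0000, 4]], rhs = [-23.9919, -2.5210]ᵀ  (here Σu = 12.0000, Σ(u)² = 62.0000, Σln w = -2.5210, Σu·ln w = -23.9919).
Slope k = (n·Σu·ln w − Σu·Σln w)/(n·Σ(u)² − (Σu)²) = (4·-23.9919 − 12.0000·-2.5210)/104.0000 = -0.63188; ln C = (Σln w − k·Σu)/n = 1.26539.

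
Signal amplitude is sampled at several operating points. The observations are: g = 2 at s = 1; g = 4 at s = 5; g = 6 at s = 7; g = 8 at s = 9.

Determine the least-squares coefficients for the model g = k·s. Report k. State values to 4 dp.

k = 0.8718

Entries of AᵀA: Σs·s = 156.
And Σs·g = 136.
So AᵀA·[k]ᵀ = Aᵀg: [[156]]·[k]ᵀ = [136]ᵀ.
k = 136/156 = 0.871795.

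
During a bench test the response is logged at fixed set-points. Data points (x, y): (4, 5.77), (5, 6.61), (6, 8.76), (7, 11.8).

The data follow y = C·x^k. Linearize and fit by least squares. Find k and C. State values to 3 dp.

k = 1.279, C = 0.920

Let Y = ln y. Fitting Y = k·ln x + ln C by least squares:
Σln x = 6.7334, Σ(ln x)² = 11.5091, Σln y = 8.2796, Σln x·ln y = 14.1604.
Equations: 11.5091·k + 6.7334·ln C = 14.1604;  6.7334·k + 4·ln C = 8.2796.
Δ = 11.5091·4 − (6.7334)² = 0.6976; k = (14.1604·4 − 6.7334·8.2796)/0.6976 = 1.27905, ln C = (11.5091·8.2796 − 6.7334·14.1604)/0.6976 = -0.08320, so C = exp(-0.08320) = 0.92017.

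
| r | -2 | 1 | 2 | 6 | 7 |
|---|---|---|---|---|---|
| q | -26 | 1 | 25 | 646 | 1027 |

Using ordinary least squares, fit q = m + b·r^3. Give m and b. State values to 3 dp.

Compute the Gram sums: Σ1 = 5, Σr^3 = 560, Σr^3·r^3 = 164434.
Right-hand side: Σq = 1673, Σr^3·q = 492206.
Eliminating b: 164434·(row 1) − 560·(row 2) gives 508570·m = 164434·1673 − 560·492206 = -537278, so m = -268639/254285.
Then b = (492206 − 560·(-268639/254285))/164434 = 152415/50857.

m = -1.056, b = 2.997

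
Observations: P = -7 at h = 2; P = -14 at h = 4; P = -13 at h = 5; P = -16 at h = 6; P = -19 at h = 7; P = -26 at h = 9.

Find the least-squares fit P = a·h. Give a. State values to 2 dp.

From the data, Σh·h = 211.
Right-hand side: Σh·P = -598.
a = (-598)/211 = -2.83412.

a = -2.83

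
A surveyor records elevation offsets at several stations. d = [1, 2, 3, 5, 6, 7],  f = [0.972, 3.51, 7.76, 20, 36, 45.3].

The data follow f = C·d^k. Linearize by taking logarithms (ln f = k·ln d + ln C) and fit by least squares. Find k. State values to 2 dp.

Taking logs, ln f = k·ln d + ln C, so regress ln f on ln d.
Sums: Σln d = 7.1389, Σ(ln d)² = 11.2747, Σln f = 13.6688, Σln d·ln f = 21.7840.
Normal system: [[11.2747, 7.1389]; [7.1389, 6]]·[k, ln C]ᵀ = [21.7840, 13.6688]ᵀ.
Slope k = (n·Σln d·ln f − Σln d·Σln f)/(n·Σ(ln d)² − (Σln d)²) = (6·21.7840 − 7.1389·13.6688)/16.6845 = 1.98533; ln C = (Σln f − k·Σln d)/n = -0.08404.

k = 1.99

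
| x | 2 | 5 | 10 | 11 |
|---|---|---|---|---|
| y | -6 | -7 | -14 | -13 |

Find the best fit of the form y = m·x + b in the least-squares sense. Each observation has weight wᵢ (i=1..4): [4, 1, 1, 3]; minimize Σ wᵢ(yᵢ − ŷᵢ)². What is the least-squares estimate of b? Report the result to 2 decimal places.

b = -4.16

Sums needed: Σwᵢ·x·x = 504, Σwᵢ·x = 56, Σwᵢ·1 = 9.
And Σwᵢ·x·y = -652, Σwᵢ·y = -84.
AᵀWA·[m, b]ᵀ = AᵀWy becomes [[504, 56]; [56, 9]]·[m, b]ᵀ = [-652, -84]ᵀ.
Eliminating b: 9·(row 1) − 56·(row 2) gives 1400·m = 9·(-652) − 56·(-84) = -1164, so m = -291/350.
Then b = ((-84) − 56·(-291/350))/9 = -104/25.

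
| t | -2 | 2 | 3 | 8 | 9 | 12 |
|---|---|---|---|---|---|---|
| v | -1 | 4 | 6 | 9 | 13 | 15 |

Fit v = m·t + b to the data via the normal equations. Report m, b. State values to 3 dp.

m = 1.121, b = 1.690

Normal-equation sums: Σt·t = 306, Σt = 32, Σ1 = 6.
For Mᵀv: Σt·v = 397, Σv = 46.
So MᵀM·[m, b]ᵀ = Mᵀv: [[306, 32]; [32, 6]]·[m, b]ᵀ = [397, 46]ᵀ.
Δ = 306·6 − 32² = 812.
m = (397·6 − 32·46)/812 = 65/58; b = (306·46 − 32·397)/812 = 49/29.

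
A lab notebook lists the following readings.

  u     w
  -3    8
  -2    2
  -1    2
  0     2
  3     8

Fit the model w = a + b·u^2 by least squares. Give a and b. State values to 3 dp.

Compute the Gram sums: Σ1 = 5, Σu^2 = 23, Σu^2·u^2 = 179.
Right-hand side: Σw = 22, Σu^2·w = 154.
Normal equations: [[5, 23]; [23, 179]]·[a, b]ᵀ = [22, 154]ᵀ.
Determinant 5·179 − 23² = 366.
a = (22·179 − 23·154)/366 = 66/61; b = (5·154 − 23·22)/366 = 44/61.

a = 1.082, b = 0.721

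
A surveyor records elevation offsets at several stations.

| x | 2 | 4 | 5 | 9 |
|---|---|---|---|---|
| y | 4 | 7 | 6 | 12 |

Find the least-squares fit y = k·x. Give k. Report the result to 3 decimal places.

From the data, Σx·x = 126.
And Σx·y = 174.
MᵀM·[k]ᵀ = Mᵀy becomes [[126]]·[k]ᵀ = [174]ᵀ.
k = 174/126 = 1.38095.

k = 1.381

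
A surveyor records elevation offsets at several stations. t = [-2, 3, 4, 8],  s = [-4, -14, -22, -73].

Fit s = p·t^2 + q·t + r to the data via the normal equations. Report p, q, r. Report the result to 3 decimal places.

The normal system XᵀX·[p, q, r]ᵀ = Xᵀs is [[4449, 595, 93]; [595, 93, 13]; [93, 13, 4]]·[p, q, r]ᵀ = [-5166, -706, -113]ᵀ.
Row-reducing yields p = -11869/12140, q = -12567/12140, r = -13079/6070.

p = -0.978, q = -1.035, r = -2.155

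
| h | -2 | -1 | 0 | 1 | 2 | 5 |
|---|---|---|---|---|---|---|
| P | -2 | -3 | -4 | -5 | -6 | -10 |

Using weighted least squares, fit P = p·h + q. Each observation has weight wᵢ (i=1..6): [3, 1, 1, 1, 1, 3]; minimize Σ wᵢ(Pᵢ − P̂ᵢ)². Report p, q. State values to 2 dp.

p = -1.14, q = -4.14

Entries of AᵀWA: Σwᵢ·h·h = 93, Σwᵢ·h = 11, Σwᵢ·1 = 10.
And Σwᵢ·h·P = -152, Σwᵢ·P = -54.
Normal equations: [[93, 11]; [11, 10]]·[p, q]ᵀ = [-152, -54]ᵀ.
Δ = 93·10 − 11² = 809.
p = ((-152)·10 − 11·(-54))/809 = -926/809; q = (93·(-54) − 11·(-152))/809 = -3350/809.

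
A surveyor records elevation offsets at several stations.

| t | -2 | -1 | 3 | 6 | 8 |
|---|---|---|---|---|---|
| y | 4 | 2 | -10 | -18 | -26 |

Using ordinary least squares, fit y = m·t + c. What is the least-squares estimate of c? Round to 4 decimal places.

Sums needed: Σt·t = 114, Σt = 14, Σ1 = 5.
And Σt·y = -356, Σy = -48.
Determinant 114·5 − 14² = 374.
m = ((-356)·5 − 14·(-48))/374 = -554/187; c = (114·(-48) − 14·(-356))/374 = -244/187.

c = -1.3048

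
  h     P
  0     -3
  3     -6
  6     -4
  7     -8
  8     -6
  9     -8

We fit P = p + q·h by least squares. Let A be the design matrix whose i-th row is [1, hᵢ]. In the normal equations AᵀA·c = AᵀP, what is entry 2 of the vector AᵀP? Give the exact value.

-218

Entry 2 ↔ basis h, so (AᵀP)_{2} = Σᵢ (h)·Pᵢ = (0)·(-3) + (3)·(-6) + (6)·(-4) + (7)·(-8) + (8)·(-6) + (9)·(-8) = -218.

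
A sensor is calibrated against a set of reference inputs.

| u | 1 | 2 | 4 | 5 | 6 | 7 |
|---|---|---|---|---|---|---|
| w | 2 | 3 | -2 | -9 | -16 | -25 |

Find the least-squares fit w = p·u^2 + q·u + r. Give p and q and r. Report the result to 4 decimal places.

With design matrix M, MᵀM = [[4595, 757, 131]; [757, 131, 25]; [131, 25, 6]] and Mᵀw = [-2044, -316, -47]ᵀ.
Solving the 3×3 system (Gaussian elimination) gives p = -83/84, q = 277/84, r = 0.

p = -0.9881, q = 3.2976, r = 0.0000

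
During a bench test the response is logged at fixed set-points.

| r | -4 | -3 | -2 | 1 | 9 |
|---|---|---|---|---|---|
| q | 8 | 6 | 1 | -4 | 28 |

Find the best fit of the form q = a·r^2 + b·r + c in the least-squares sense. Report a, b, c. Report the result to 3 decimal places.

Sums needed: Σr^2·r^2 = 6915, Σr^2·r = 631, Σr^2 = 111, Σr·r = 111, Σr = 1, Σ1 = 5.
Moment sums: Σr^2·q = 2450, Σr·q = 196, Σq = 39.
Row-reducing yields a = 21769/43754, b = -45293/43754, c = -398/131.

a = 0.498, b = -1.035, c = -3.038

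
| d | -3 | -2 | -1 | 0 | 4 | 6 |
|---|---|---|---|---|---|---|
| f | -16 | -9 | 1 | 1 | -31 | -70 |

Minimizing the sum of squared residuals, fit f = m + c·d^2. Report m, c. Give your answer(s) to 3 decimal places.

With design matrix M, MᵀM = [[6, 66]; [66, 1650]] and Mᵀf = [-124, -3195]ᵀ.
Determinant 6·1650 − 66² = 5544.
m = ((-124)·1650 − 66·(-3195))/5544 = 95/84; c = (6·(-3195) − 66·(-124))/5544 = -1831/924.

m = 1.131, c = -1.982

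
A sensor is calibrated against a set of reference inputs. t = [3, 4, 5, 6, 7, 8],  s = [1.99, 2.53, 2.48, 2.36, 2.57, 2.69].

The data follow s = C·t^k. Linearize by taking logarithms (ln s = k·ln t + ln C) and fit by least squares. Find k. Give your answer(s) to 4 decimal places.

k = 0.2320

Linearized form: ln s = k·ln t + ln C. From the 6 transformed points,
XᵀX = [[17.0401, 9.9115]; [9.9115, 6]], rhs = [8.9375, 5.3167]ᵀ  (here Σln t = 9.9115, Σ(ln t)² = 17.0401, Σln s = 5.3167, Σln t·ln s = 8.9375).
Δ = 17.0401·6 − (9.9115)² = 4.0036; k = (8.9375·6 − 9.9115·5.3167)/4.0036 = 0.23197, ln C = (17.0401·5.3167 − 9.9115·8.9375)/4.0036 = 0.50293.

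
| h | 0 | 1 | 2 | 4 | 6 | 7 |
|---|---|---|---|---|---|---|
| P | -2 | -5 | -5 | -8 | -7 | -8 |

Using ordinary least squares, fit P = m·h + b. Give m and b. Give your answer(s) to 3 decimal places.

Compute the Gram sums: Σh·h = 106, Σh = 20, Σ1 = 6.
Right-hand side: Σh·P = -145, ΣP = -35.
Determinant 106·6 − 20² = 236.
m = ((-145)·6 − 20·(-35))/236 = -85/118; b = (106·(-35) − 20·(-145))/236 = -405/118.

m = -0.720, b = -3.432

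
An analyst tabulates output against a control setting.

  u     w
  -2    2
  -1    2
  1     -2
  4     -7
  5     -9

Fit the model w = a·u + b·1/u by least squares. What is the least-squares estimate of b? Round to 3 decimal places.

b = 0.037

Sums needed: Σu·u = 47, Σu·1/u = 5, Σ1/u·1/u = 941/400.
Moment sums: Σu·w = -81, Σ1/u·w = -171/20.
Normal equations: [[47, 5]; [5, 941/400]]·[a, b]ᵀ = [-81, -171/20]ᵀ.
Determinant 47·(941/400) − 5² = 34227/400.
a = ((-81)·(941/400) − 5·(-171/20))/(34227/400) = -6569/3803; b = (47·(-171/20) − 5·(-81))/(34227/400) = 140/3803.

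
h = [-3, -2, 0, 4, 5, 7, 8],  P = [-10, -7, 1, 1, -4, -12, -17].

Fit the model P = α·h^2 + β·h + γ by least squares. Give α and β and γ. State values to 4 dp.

Setting ∂/∂α … = 0 gives: 7475·α + 1009·β + 167·γ = -1878;  1009·α + 167·β + 19·γ = -192;  167·α + 19·β + 7·γ = -48.
Solving the 3×3 system (Gaussian elimination) gives α = -29340/54907, β = 111897/54907, γ = 19743/54907.

α = -0.5344, β = 2.0379, γ = 0.3596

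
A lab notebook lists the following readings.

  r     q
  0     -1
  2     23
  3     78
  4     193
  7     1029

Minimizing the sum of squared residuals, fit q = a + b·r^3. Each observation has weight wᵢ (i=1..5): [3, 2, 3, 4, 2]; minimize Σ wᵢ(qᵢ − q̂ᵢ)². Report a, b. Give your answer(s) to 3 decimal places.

Normal-equation sums: Σwᵢ·1 = 14, Σwᵢ·r^3 = 1039, Σwᵢ·r^3·r^3 = 253997.
For MᵀWq: Σwᵢ·q = 3107, Σwᵢ·r^3·q = 761988.
So MᵀWM·[a, b]ᵀ = MᵀWq: [[14, 1039]; [1039, 253997]]·[a, b]ᵀ = [3107, 761988]ᵀ.
Δ = 14·253997 − 1039² = 2476437.
a = (3107·253997 − 1039·761988)/2476437 = -2536853/2476437; b = (14·761988 − 1039·3107)/2476437 = 7439659/2476437.

a = -1.024, b = 3.004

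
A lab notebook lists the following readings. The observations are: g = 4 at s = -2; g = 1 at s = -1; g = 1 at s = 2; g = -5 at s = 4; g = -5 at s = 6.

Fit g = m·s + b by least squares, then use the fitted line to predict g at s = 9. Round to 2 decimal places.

From the data, Σs·s = 61, Σs = 9, Σ1 = 5.
Moment sums: Σs·g = -57, Σg = -4.
Determinant 61·5 − 9² = 224.
m = ((-57)·5 − 9·(-4))/224 = -249/224; b = (61·(-4) − 9·(-57))/224 = 269/224.
At s = 9: ĝ = (-249/224)·(9) + (269/224)·(1) = -493/56.

ĝ = -8.80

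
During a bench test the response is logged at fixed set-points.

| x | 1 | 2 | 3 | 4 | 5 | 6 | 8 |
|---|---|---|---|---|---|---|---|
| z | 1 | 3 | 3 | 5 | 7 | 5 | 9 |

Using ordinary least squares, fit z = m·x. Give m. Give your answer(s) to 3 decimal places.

Normal-equation sums: Σx·x = 155.
Moment sums: Σx·z = 173.
m = 173/155 = 1.11613.

m = 1.116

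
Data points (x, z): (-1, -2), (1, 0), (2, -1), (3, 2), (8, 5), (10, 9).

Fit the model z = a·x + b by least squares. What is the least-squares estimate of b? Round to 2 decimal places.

b = -1.47

Entries of AᵀA: Σx·x = 179, Σx = 23, Σ1 = 6.
Right-hand side: Σx·z = 136, Σz = 13.
Normal equations: [[179, 23]; [23, 6]]·[a, b]ᵀ = [136, 13]ᵀ.
Eliminating b: 6·(row 1) − 23·(row 2) gives 545·a = 6·136 − 23·13 = 517, so a = 517/545.
Then b = (13 − 23·(517/545))/6 = -801/545.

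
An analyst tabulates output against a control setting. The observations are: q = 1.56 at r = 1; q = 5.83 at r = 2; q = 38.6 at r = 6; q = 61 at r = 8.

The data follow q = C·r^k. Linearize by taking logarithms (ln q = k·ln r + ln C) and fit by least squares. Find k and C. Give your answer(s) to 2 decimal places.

k = 1.76, C = 1.63

Let Y = ln q. Fitting Y = k·ln r + ln C by least squares:
XᵀX = [[8.0149, 4.5643]; [4.5643, 4]], rhs = [16.3161, 9.9718]ᵀ  (here Σln r = 4.5643, Σ(ln r)² = 8.0149, Σln q = 9.9718, Σln r·ln q = 16.3161).
Solving (det = 11.2265): k = 1.75919, ln C = 0.48556, so C = exp(0.48556) = 1.62509.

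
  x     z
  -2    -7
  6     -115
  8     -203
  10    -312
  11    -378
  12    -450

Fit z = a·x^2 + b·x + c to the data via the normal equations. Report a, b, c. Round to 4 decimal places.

From the data, Σx^2·x^2 = 50785, Σx^2·x = 4779, Σx^2 = 469, Σx·x = 469, Σx = 45, Σ1 = 6.
And Σx^2·z = -158898, Σx·z = -14978, Σz = -1465.
So AᵀA·[a, b, c]ᵀ = Aᵀz: [[50785, 4779, 469]; [4779, 469, 45]; [469, 45, 6]]·[a, b, c]ᵀ = [-158898, -14978, -1465]ᵀ.
Solving the 3×3 system (Gaussian elimination) gives a = -96295/31924, b = -44993/31924, c = 34865/15962.

a = -3.0164, b = -1.4094, c = 2.1843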